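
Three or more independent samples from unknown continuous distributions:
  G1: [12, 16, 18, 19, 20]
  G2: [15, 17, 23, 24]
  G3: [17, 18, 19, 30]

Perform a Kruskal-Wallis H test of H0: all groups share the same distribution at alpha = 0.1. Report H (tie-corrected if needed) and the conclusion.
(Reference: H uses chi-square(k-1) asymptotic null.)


Step 1: Combine all N = 13 observations and assign midranks.
sorted (value, group, rank): (12,G1,1), (15,G2,2), (16,G1,3), (17,G2,4.5), (17,G3,4.5), (18,G1,6.5), (18,G3,6.5), (19,G1,8.5), (19,G3,8.5), (20,G1,10), (23,G2,11), (24,G2,12), (30,G3,13)
Step 2: Sum ranks within each group.
R_1 = 29 (n_1 = 5)
R_2 = 29.5 (n_2 = 4)
R_3 = 32.5 (n_3 = 4)
Step 3: H = 12/(N(N+1)) * sum(R_i^2/n_i) - 3(N+1)
     = 12/(13*14) * (29^2/5 + 29.5^2/4 + 32.5^2/4) - 3*14
     = 0.065934 * 649.825 - 42
     = 0.845604.
Step 4: Ties present; correction factor C = 1 - 18/(13^3 - 13) = 0.991758. Corrected H = 0.845604 / 0.991758 = 0.852632.
Step 5: Under H0, H ~ chi^2(2); p-value = 0.652910.
Step 6: alpha = 0.1. fail to reject H0.

H = 0.8526, df = 2, p = 0.652910, fail to reject H0.


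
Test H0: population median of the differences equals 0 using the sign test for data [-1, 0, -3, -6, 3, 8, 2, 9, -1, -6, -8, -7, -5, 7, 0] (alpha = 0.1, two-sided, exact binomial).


Step 1: Discard zero differences. Original n = 15; n_eff = number of nonzero differences = 13.
Nonzero differences (with sign): -1, -3, -6, +3, +8, +2, +9, -1, -6, -8, -7, -5, +7
Step 2: Count signs: positive = 5, negative = 8.
Step 3: Under H0: P(positive) = 0.5, so the number of positives S ~ Bin(13, 0.5).
Step 4: Two-sided exact p-value = sum of Bin(13,0.5) probabilities at or below the observed probability = 0.581055.
Step 5: alpha = 0.1. fail to reject H0.

n_eff = 13, pos = 5, neg = 8, p = 0.581055, fail to reject H0.


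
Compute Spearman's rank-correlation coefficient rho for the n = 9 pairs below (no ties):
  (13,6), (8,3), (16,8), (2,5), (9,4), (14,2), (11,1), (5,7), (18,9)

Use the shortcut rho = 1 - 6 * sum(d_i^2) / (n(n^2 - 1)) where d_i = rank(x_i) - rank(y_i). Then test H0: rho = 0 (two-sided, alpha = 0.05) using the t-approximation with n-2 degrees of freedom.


Step 1: Rank x and y separately (midranks; no ties here).
rank(x): 13->6, 8->3, 16->8, 2->1, 9->4, 14->7, 11->5, 5->2, 18->9
rank(y): 6->6, 3->3, 8->8, 5->5, 4->4, 2->2, 1->1, 7->7, 9->9
Step 2: d_i = R_x(i) - R_y(i); compute d_i^2.
  (6-6)^2=0, (3-3)^2=0, (8-8)^2=0, (1-5)^2=16, (4-4)^2=0, (7-2)^2=25, (5-1)^2=16, (2-7)^2=25, (9-9)^2=0
sum(d^2) = 82.
Step 3: rho = 1 - 6*82 / (9*(9^2 - 1)) = 1 - 492/720 = 0.316667.
Step 4: Under H0, t = rho * sqrt((n-2)/(1-rho^2)) = 0.8833 ~ t(7).
Step 5: Two-sided p-value from the t-distribution with 7 df = 0.406397.
Step 6: alpha = 0.05. fail to reject H0.

rho = 0.3167, p = 0.406397, fail to reject H0 at alpha = 0.05.


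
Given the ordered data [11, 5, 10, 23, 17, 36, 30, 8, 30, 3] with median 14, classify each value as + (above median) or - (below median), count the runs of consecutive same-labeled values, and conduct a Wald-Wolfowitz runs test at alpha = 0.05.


Step 1: Compute median = 14; label A = above, B = below.
Labels in order: BBBAAAABAB  (n_A = 5, n_B = 5)
Step 2: Count runs R = 5.
Step 3: Under H0 (random ordering), E[R] = 2*n_A*n_B/(n_A+n_B) + 1 = 2*5*5/10 + 1 = 6.0000.
        Var[R] = 2*n_A*n_B*(2*n_A*n_B - n_A - n_B) / ((n_A+n_B)^2 * (n_A+n_B-1)) = 2000/900 = 2.2222.
        SD[R] = 1.4907.
Step 4: Continuity-corrected z = (R + 0.5 - E[R]) / SD[R] = (5 + 0.5 - 6.0000) / 1.4907 = -0.3354.
Step 5: Two-sided p-value via normal approximation = 2*(1 - Phi(|z|)) = 0.737316.
Step 6: alpha = 0.05. fail to reject H0.

R = 5, z = -0.3354, p = 0.737316, fail to reject H0.


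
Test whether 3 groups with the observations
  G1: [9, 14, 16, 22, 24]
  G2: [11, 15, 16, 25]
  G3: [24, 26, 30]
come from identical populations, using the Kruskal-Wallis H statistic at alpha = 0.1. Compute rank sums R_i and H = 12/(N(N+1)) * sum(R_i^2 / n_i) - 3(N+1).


Step 1: Combine all N = 12 observations and assign midranks.
sorted (value, group, rank): (9,G1,1), (11,G2,2), (14,G1,3), (15,G2,4), (16,G1,5.5), (16,G2,5.5), (22,G1,7), (24,G1,8.5), (24,G3,8.5), (25,G2,10), (26,G3,11), (30,G3,12)
Step 2: Sum ranks within each group.
R_1 = 25 (n_1 = 5)
R_2 = 21.5 (n_2 = 4)
R_3 = 31.5 (n_3 = 3)
Step 3: H = 12/(N(N+1)) * sum(R_i^2/n_i) - 3(N+1)
     = 12/(12*13) * (25^2/5 + 21.5^2/4 + 31.5^2/3) - 3*13
     = 0.076923 * 571.312 - 39
     = 4.947115.
Step 4: Ties present; correction factor C = 1 - 12/(12^3 - 12) = 0.993007. Corrected H = 4.947115 / 0.993007 = 4.981954.
Step 5: Under H0, H ~ chi^2(2); p-value = 0.082829.
Step 6: alpha = 0.1. reject H0.

H = 4.9820, df = 2, p = 0.082829, reject H0.


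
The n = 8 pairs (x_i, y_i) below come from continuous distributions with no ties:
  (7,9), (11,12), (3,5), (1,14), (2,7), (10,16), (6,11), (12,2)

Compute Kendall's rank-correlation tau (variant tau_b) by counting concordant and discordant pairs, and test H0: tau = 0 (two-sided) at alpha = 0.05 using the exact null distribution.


Step 1: Enumerate the 28 unordered pairs (i,j) with i<j and classify each by sign(x_j-x_i) * sign(y_j-y_i).
  (1,2):dx=+4,dy=+3->C; (1,3):dx=-4,dy=-4->C; (1,4):dx=-6,dy=+5->D; (1,5):dx=-5,dy=-2->C
  (1,6):dx=+3,dy=+7->C; (1,7):dx=-1,dy=+2->D; (1,8):dx=+5,dy=-7->D; (2,3):dx=-8,dy=-7->C
  (2,4):dx=-10,dy=+2->D; (2,5):dx=-9,dy=-5->C; (2,6):dx=-1,dy=+4->D; (2,7):dx=-5,dy=-1->C
  (2,8):dx=+1,dy=-10->D; (3,4):dx=-2,dy=+9->D; (3,5):dx=-1,dy=+2->D; (3,6):dx=+7,dy=+11->C
  (3,7):dx=+3,dy=+6->C; (3,8):dx=+9,dy=-3->D; (4,5):dx=+1,dy=-7->D; (4,6):dx=+9,dy=+2->C
  (4,7):dx=+5,dy=-3->D; (4,8):dx=+11,dy=-12->D; (5,6):dx=+8,dy=+9->C; (5,7):dx=+4,dy=+4->C
  (5,8):dx=+10,dy=-5->D; (6,7):dx=-4,dy=-5->C; (6,8):dx=+2,dy=-14->D; (7,8):dx=+6,dy=-9->D
Step 2: C = 13, D = 15, total pairs = 28.
Step 3: tau = (C - D)/(n(n-1)/2) = (13 - 15)/28 = -0.071429.
Step 4: Exact two-sided p-value (enumerate n! = 40320 permutations of y under H0): p = 0.904861.
Step 5: alpha = 0.05. fail to reject H0.

tau_b = -0.0714 (C=13, D=15), p = 0.904861, fail to reject H0.


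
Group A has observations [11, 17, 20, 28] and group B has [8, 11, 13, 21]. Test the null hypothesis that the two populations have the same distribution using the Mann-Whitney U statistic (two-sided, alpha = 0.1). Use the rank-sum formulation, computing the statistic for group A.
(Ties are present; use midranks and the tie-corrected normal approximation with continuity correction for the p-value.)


Step 1: Combine and sort all 8 observations; assign midranks.
sorted (value, group): (8,Y), (11,X), (11,Y), (13,Y), (17,X), (20,X), (21,Y), (28,X)
ranks: 8->1, 11->2.5, 11->2.5, 13->4, 17->5, 20->6, 21->7, 28->8
Step 2: Rank sum for X: R1 = 2.5 + 5 + 6 + 8 = 21.5.
Step 3: U_X = R1 - n1(n1+1)/2 = 21.5 - 4*5/2 = 21.5 - 10 = 11.5.
       U_Y = n1*n2 - U_X = 16 - 11.5 = 4.5.
Step 4: Ties are present, so use the tie-corrected normal approximation (with continuity correction) for the p-value.
Step 5: p-value = 0.383630; compare to alpha = 0.1. fail to reject H0.

U_X = 11.5, p = 0.383630, fail to reject H0 at alpha = 0.1.


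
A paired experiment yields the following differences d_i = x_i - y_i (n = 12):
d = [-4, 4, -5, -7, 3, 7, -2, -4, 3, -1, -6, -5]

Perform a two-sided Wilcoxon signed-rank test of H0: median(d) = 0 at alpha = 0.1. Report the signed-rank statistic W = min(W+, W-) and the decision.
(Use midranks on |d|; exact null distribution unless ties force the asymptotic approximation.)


Step 1: Drop any zero differences (none here) and take |d_i|.
|d| = [4, 4, 5, 7, 3, 7, 2, 4, 3, 1, 6, 5]
Step 2: Midrank |d_i| (ties get averaged ranks).
ranks: |4|->6, |4|->6, |5|->8.5, |7|->11.5, |3|->3.5, |7|->11.5, |2|->2, |4|->6, |3|->3.5, |1|->1, |6|->10, |5|->8.5
Step 3: Attach original signs; sum ranks with positive sign and with negative sign.
W+ = 6 + 3.5 + 11.5 + 3.5 = 24.5
W- = 6 + 8.5 + 11.5 + 2 + 6 + 1 + 10 + 8.5 = 53.5
(Check: W+ + W- = 78 should equal n(n+1)/2 = 78.)
Step 4: Test statistic W = min(W+, W-) = 24.5.
Step 5: Ties in |d|, so use the tie-corrected normal approximation.
        E[W] = n(n+1)/4 = 12*13/4 = 39.
        Tie groups: |d|=3 (t=2), |d|=4 (t=3), |d|=5 (t=2), |d|=7 (t=2); sum(t^3 - t) = 42.
        Var[W] = n(n+1)(2n+1)/24 - sum(t^3-t)/48 = 3900/24 - 42/48 = 161.625.
        z = (W - E[W]) / sqrt(Var[W]) = (24.5 - 39) / 12.7132 = -1.1405.
        Two-sided p = 2*Phi(z) = 0.254058.
Step 6: alpha = 0.1. fail to reject H0.

W+ = 24.5, W- = 53.5, W = min = 24.5, p = 0.254058, fail to reject H0.


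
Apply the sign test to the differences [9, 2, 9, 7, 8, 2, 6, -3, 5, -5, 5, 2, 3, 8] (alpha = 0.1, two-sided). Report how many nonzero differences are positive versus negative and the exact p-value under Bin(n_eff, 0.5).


Step 1: Discard zero differences. Original n = 14; n_eff = number of nonzero differences = 14.
Nonzero differences (with sign): +9, +2, +9, +7, +8, +2, +6, -3, +5, -5, +5, +2, +3, +8
Step 2: Count signs: positive = 12, negative = 2.
Step 3: Under H0: P(positive) = 0.5, so the number of positives S ~ Bin(14, 0.5).
Step 4: Two-sided exact p-value = sum of Bin(14,0.5) probabilities at or below the observed probability = 0.012939.
Step 5: alpha = 0.1. reject H0.

n_eff = 14, pos = 12, neg = 2, p = 0.012939, reject H0.


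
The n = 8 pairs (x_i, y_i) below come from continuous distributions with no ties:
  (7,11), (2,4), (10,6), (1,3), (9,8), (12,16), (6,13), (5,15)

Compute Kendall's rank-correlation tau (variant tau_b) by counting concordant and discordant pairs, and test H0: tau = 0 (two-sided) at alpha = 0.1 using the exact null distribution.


Step 1: Enumerate the 28 unordered pairs (i,j) with i<j and classify each by sign(x_j-x_i) * sign(y_j-y_i).
  (1,2):dx=-5,dy=-7->C; (1,3):dx=+3,dy=-5->D; (1,4):dx=-6,dy=-8->C; (1,5):dx=+2,dy=-3->D
  (1,6):dx=+5,dy=+5->C; (1,7):dx=-1,dy=+2->D; (1,8):dx=-2,dy=+4->D; (2,3):dx=+8,dy=+2->C
  (2,4):dx=-1,dy=-1->C; (2,5):dx=+7,dy=+4->C; (2,6):dx=+10,dy=+12->C; (2,7):dx=+4,dy=+9->C
  (2,8):dx=+3,dy=+11->C; (3,4):dx=-9,dy=-3->C; (3,5):dx=-1,dy=+2->D; (3,6):dx=+2,dy=+10->C
  (3,7):dx=-4,dy=+7->D; (3,8):dx=-5,dy=+9->D; (4,5):dx=+8,dy=+5->C; (4,6):dx=+11,dy=+13->C
  (4,7):dx=+5,dy=+10->C; (4,8):dx=+4,dy=+12->C; (5,6):dx=+3,dy=+8->C; (5,7):dx=-3,dy=+5->D
  (5,8):dx=-4,dy=+7->D; (6,7):dx=-6,dy=-3->C; (6,8):dx=-7,dy=-1->C; (7,8):dx=-1,dy=+2->D
Step 2: C = 18, D = 10, total pairs = 28.
Step 3: tau = (C - D)/(n(n-1)/2) = (18 - 10)/28 = 0.285714.
Step 4: Exact two-sided p-value (enumerate n! = 40320 permutations of y under H0): p = 0.398760.
Step 5: alpha = 0.1. fail to reject H0.

tau_b = 0.2857 (C=18, D=10), p = 0.398760, fail to reject H0.


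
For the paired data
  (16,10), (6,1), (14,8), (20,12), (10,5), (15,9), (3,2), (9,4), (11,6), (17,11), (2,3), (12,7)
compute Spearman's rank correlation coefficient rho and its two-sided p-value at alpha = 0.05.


Step 1: Rank x and y separately (midranks; no ties here).
rank(x): 16->10, 6->3, 14->8, 20->12, 10->5, 15->9, 3->2, 9->4, 11->6, 17->11, 2->1, 12->7
rank(y): 10->10, 1->1, 8->8, 12->12, 5->5, 9->9, 2->2, 4->4, 6->6, 11->11, 3->3, 7->7
Step 2: d_i = R_x(i) - R_y(i); compute d_i^2.
  (10-10)^2=0, (3-1)^2=4, (8-8)^2=0, (12-12)^2=0, (5-5)^2=0, (9-9)^2=0, (2-2)^2=0, (4-4)^2=0, (6-6)^2=0, (11-11)^2=0, (1-3)^2=4, (7-7)^2=0
sum(d^2) = 8.
Step 3: rho = 1 - 6*8 / (12*(12^2 - 1)) = 1 - 48/1716 = 0.972028.
Step 4: Under H0, t = rho * sqrt((n-2)/(1-rho^2)) = 13.0876 ~ t(10).
Step 5: Two-sided p-value from the t-distribution with 10 df = 0.000000.
Step 6: alpha = 0.05. reject H0.

rho = 0.9720, p = 0.000000, reject H0 at alpha = 0.05.


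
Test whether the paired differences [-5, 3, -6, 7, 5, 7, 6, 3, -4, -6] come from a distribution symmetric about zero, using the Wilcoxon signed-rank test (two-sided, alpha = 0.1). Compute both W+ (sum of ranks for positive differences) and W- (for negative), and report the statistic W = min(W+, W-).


Step 1: Drop any zero differences (none here) and take |d_i|.
|d| = [5, 3, 6, 7, 5, 7, 6, 3, 4, 6]
Step 2: Midrank |d_i| (ties get averaged ranks).
ranks: |5|->4.5, |3|->1.5, |6|->7, |7|->9.5, |5|->4.5, |7|->9.5, |6|->7, |3|->1.5, |4|->3, |6|->7
Step 3: Attach original signs; sum ranks with positive sign and with negative sign.
W+ = 1.5 + 9.5 + 4.5 + 9.5 + 7 + 1.5 = 33.5
W- = 4.5 + 7 + 3 + 7 = 21.5
(Check: W+ + W- = 55 should equal n(n+1)/2 = 55.)
Step 4: Test statistic W = min(W+, W-) = 21.5.
Step 5: Ties in |d|, so use the tie-corrected normal approximation.
        E[W] = n(n+1)/4 = 10*11/4 = 27.5.
        Tie groups: |d|=3 (t=2), |d|=5 (t=2), |d|=6 (t=3), |d|=7 (t=2); sum(t^3 - t) = 42.
        Var[W] = n(n+1)(2n+1)/24 - sum(t^3-t)/48 = 2310/24 - 42/48 = 95.375.
        z = (W - E[W]) / sqrt(Var[W]) = (21.5 - 27.5) / 9.7660 = -0.6144.
        Two-sided p = 2*Phi(z) = 0.538967.
Step 6: alpha = 0.1. fail to reject H0.

W+ = 33.5, W- = 21.5, W = min = 21.5, p = 0.538967, fail to reject H0.


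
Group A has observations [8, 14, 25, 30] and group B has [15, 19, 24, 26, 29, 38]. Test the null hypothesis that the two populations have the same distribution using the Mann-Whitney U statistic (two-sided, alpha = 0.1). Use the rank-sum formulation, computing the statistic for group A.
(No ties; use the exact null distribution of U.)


Step 1: Combine and sort all 10 observations; assign midranks.
sorted (value, group): (8,X), (14,X), (15,Y), (19,Y), (24,Y), (25,X), (26,Y), (29,Y), (30,X), (38,Y)
ranks: 8->1, 14->2, 15->3, 19->4, 24->5, 25->6, 26->7, 29->8, 30->9, 38->10
Step 2: Rank sum for X: R1 = 1 + 2 + 6 + 9 = 18.
Step 3: U_X = R1 - n1(n1+1)/2 = 18 - 4*5/2 = 18 - 10 = 8.
       U_Y = n1*n2 - U_X = 24 - 8 = 16.
Step 4: No ties, so the exact null distribution of U (based on enumerating the C(10,4) = 210 equally likely rank assignments) gives the two-sided p-value.
Step 5: p-value = 0.476190; compare to alpha = 0.1. fail to reject H0.

U_X = 8, p = 0.476190, fail to reject H0 at alpha = 0.1.


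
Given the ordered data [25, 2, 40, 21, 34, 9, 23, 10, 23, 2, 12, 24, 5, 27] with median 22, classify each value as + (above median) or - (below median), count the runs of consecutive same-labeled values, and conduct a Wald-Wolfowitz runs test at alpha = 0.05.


Step 1: Compute median = 22; label A = above, B = below.
Labels in order: ABABABABABBABA  (n_A = 7, n_B = 7)
Step 2: Count runs R = 13.
Step 3: Under H0 (random ordering), E[R] = 2*n_A*n_B/(n_A+n_B) + 1 = 2*7*7/14 + 1 = 8.0000.
        Var[R] = 2*n_A*n_B*(2*n_A*n_B - n_A - n_B) / ((n_A+n_B)^2 * (n_A+n_B-1)) = 8232/2548 = 3.2308.
        SD[R] = 1.7974.
Step 4: Continuity-corrected z = (R - 0.5 - E[R]) / SD[R] = (13 - 0.5 - 8.0000) / 1.7974 = 2.5036.
Step 5: Two-sided p-value via normal approximation = 2*(1 - Phi(|z|)) = 0.012295.
Step 6: alpha = 0.05. reject H0.

R = 13, z = 2.5036, p = 0.012295, reject H0.


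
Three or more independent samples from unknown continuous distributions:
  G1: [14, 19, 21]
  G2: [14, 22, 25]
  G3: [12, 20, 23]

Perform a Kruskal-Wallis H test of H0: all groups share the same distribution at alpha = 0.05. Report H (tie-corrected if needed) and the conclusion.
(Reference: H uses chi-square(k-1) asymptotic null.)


Step 1: Combine all N = 9 observations and assign midranks.
sorted (value, group, rank): (12,G3,1), (14,G1,2.5), (14,G2,2.5), (19,G1,4), (20,G3,5), (21,G1,6), (22,G2,7), (23,G3,8), (25,G2,9)
Step 2: Sum ranks within each group.
R_1 = 12.5 (n_1 = 3)
R_2 = 18.5 (n_2 = 3)
R_3 = 14 (n_3 = 3)
Step 3: H = 12/(N(N+1)) * sum(R_i^2/n_i) - 3(N+1)
     = 12/(9*10) * (12.5^2/3 + 18.5^2/3 + 14^2/3) - 3*10
     = 0.133333 * 231.5 - 30
     = 0.866667.
Step 4: Ties present; correction factor C = 1 - 6/(9^3 - 9) = 0.991667. Corrected H = 0.866667 / 0.991667 = 0.873950.
Step 5: Under H0, H ~ chi^2(2); p-value = 0.645988.
Step 6: alpha = 0.05. fail to reject H0.

H = 0.8739, df = 2, p = 0.645988, fail to reject H0.


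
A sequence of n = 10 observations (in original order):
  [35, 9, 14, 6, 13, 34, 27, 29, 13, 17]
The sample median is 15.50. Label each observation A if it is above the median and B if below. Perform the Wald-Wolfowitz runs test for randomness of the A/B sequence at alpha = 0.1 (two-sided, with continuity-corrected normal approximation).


Step 1: Compute median = 15.50; label A = above, B = below.
Labels in order: ABBBBAAABA  (n_A = 5, n_B = 5)
Step 2: Count runs R = 5.
Step 3: Under H0 (random ordering), E[R] = 2*n_A*n_B/(n_A+n_B) + 1 = 2*5*5/10 + 1 = 6.0000.
        Var[R] = 2*n_A*n_B*(2*n_A*n_B - n_A - n_B) / ((n_A+n_B)^2 * (n_A+n_B-1)) = 2000/900 = 2.2222.
        SD[R] = 1.4907.
Step 4: Continuity-corrected z = (R + 0.5 - E[R]) / SD[R] = (5 + 0.5 - 6.0000) / 1.4907 = -0.3354.
Step 5: Two-sided p-value via normal approximation = 2*(1 - Phi(|z|)) = 0.737316.
Step 6: alpha = 0.1. fail to reject H0.

R = 5, z = -0.3354, p = 0.737316, fail to reject H0.


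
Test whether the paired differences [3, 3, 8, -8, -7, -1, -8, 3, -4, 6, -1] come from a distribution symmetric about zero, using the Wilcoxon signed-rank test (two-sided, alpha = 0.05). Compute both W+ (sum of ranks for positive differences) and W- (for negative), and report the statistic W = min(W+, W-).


Step 1: Drop any zero differences (none here) and take |d_i|.
|d| = [3, 3, 8, 8, 7, 1, 8, 3, 4, 6, 1]
Step 2: Midrank |d_i| (ties get averaged ranks).
ranks: |3|->4, |3|->4, |8|->10, |8|->10, |7|->8, |1|->1.5, |8|->10, |3|->4, |4|->6, |6|->7, |1|->1.5
Step 3: Attach original signs; sum ranks with positive sign and with negative sign.
W+ = 4 + 4 + 10 + 4 + 7 = 29
W- = 10 + 8 + 1.5 + 10 + 6 + 1.5 = 37
(Check: W+ + W- = 66 should equal n(n+1)/2 = 66.)
Step 4: Test statistic W = min(W+, W-) = 29.
Step 5: Ties in |d|, so use the tie-corrected normal approximation.
        E[W] = n(n+1)/4 = 11*12/4 = 33.
        Tie groups: |d|=1 (t=2), |d|=3 (t=3), |d|=8 (t=3); sum(t^3 - t) = 54.
        Var[W] = n(n+1)(2n+1)/24 - sum(t^3-t)/48 = 3036/24 - 54/48 = 125.375.
        z = (W - E[W]) / sqrt(Var[W]) = (29 - 33) / 11.1971 = -0.3572.
        Two-sided p = 2*Phi(z) = 0.720916.
Step 6: alpha = 0.05. fail to reject H0.

W+ = 29, W- = 37, W = min = 29, p = 0.720916, fail to reject H0.


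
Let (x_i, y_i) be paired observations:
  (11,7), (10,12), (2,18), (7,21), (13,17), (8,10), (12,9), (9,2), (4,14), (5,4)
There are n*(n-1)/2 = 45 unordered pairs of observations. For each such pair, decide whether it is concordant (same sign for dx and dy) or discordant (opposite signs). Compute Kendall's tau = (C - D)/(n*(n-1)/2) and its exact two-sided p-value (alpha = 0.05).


Step 1: Enumerate the 45 unordered pairs (i,j) with i<j and classify each by sign(x_j-x_i) * sign(y_j-y_i).
  (1,2):dx=-1,dy=+5->D; (1,3):dx=-9,dy=+11->D; (1,4):dx=-4,dy=+14->D; (1,5):dx=+2,dy=+10->C
  (1,6):dx=-3,dy=+3->D; (1,7):dx=+1,dy=+2->C; (1,8):dx=-2,dy=-5->C; (1,9):dx=-7,dy=+7->D
  (1,10):dx=-6,dy=-3->C; (2,3):dx=-8,dy=+6->D; (2,4):dx=-3,dy=+9->D; (2,5):dx=+3,dy=+5->C
  (2,6):dx=-2,dy=-2->C; (2,7):dx=+2,dy=-3->D; (2,8):dx=-1,dy=-10->C; (2,9):dx=-6,dy=+2->D
  (2,10):dx=-5,dy=-8->C; (3,4):dx=+5,dy=+3->C; (3,5):dx=+11,dy=-1->D; (3,6):dx=+6,dy=-8->D
  (3,7):dx=+10,dy=-9->D; (3,8):dx=+7,dy=-16->D; (3,9):dx=+2,dy=-4->D; (3,10):dx=+3,dy=-14->D
  (4,5):dx=+6,dy=-4->D; (4,6):dx=+1,dy=-11->D; (4,7):dx=+5,dy=-12->D; (4,8):dx=+2,dy=-19->D
  (4,9):dx=-3,dy=-7->C; (4,10):dx=-2,dy=-17->C; (5,6):dx=-5,dy=-7->C; (5,7):dx=-1,dy=-8->C
  (5,8):dx=-4,dy=-15->C; (5,9):dx=-9,dy=-3->C; (5,10):dx=-8,dy=-13->C; (6,7):dx=+4,dy=-1->D
  (6,8):dx=+1,dy=-8->D; (6,9):dx=-4,dy=+4->D; (6,10):dx=-3,dy=-6->C; (7,8):dx=-3,dy=-7->C
  (7,9):dx=-8,dy=+5->D; (7,10):dx=-7,dy=-5->C; (8,9):dx=-5,dy=+12->D; (8,10):dx=-4,dy=+2->D
  (9,10):dx=+1,dy=-10->D
Step 2: C = 19, D = 26, total pairs = 45.
Step 3: tau = (C - D)/(n(n-1)/2) = (19 - 26)/45 = -0.155556.
Step 4: Exact two-sided p-value (enumerate n! = 3628800 permutations of y under H0): p = 0.600654.
Step 5: alpha = 0.05. fail to reject H0.

tau_b = -0.1556 (C=19, D=26), p = 0.600654, fail to reject H0.


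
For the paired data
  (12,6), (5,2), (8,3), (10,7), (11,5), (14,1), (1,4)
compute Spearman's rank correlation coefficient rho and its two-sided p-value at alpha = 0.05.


Step 1: Rank x and y separately (midranks; no ties here).
rank(x): 12->6, 5->2, 8->3, 10->4, 11->5, 14->7, 1->1
rank(y): 6->6, 2->2, 3->3, 7->7, 5->5, 1->1, 4->4
Step 2: d_i = R_x(i) - R_y(i); compute d_i^2.
  (6-6)^2=0, (2-2)^2=0, (3-3)^2=0, (4-7)^2=9, (5-5)^2=0, (7-1)^2=36, (1-4)^2=9
sum(d^2) = 54.
Step 3: rho = 1 - 6*54 / (7*(7^2 - 1)) = 1 - 324/336 = 0.035714.
Step 4: Under H0, t = rho * sqrt((n-2)/(1-rho^2)) = 0.0799 ~ t(5).
Step 5: Two-sided p-value from the t-distribution with 5 df = 0.939408.
Step 6: alpha = 0.05. fail to reject H0.

rho = 0.0357, p = 0.939408, fail to reject H0 at alpha = 0.05.


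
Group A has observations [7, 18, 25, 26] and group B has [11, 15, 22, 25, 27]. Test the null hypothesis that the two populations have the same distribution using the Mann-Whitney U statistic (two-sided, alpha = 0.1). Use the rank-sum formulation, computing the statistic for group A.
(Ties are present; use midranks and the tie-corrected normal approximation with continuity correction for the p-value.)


Step 1: Combine and sort all 9 observations; assign midranks.
sorted (value, group): (7,X), (11,Y), (15,Y), (18,X), (22,Y), (25,X), (25,Y), (26,X), (27,Y)
ranks: 7->1, 11->2, 15->3, 18->4, 22->5, 25->6.5, 25->6.5, 26->8, 27->9
Step 2: Rank sum for X: R1 = 1 + 4 + 6.5 + 8 = 19.5.
Step 3: U_X = R1 - n1(n1+1)/2 = 19.5 - 4*5/2 = 19.5 - 10 = 9.5.
       U_Y = n1*n2 - U_X = 20 - 9.5 = 10.5.
Step 4: Ties are present, so use the tie-corrected normal approximation (with continuity correction) for the p-value.
Step 5: p-value = 1.000000; compare to alpha = 0.1. fail to reject H0.

U_X = 9.5, p = 1.000000, fail to reject H0 at alpha = 0.1.


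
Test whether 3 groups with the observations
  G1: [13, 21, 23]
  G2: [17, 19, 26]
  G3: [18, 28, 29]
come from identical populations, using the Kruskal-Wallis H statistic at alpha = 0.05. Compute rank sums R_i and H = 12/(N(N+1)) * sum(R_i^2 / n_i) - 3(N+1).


Step 1: Combine all N = 9 observations and assign midranks.
sorted (value, group, rank): (13,G1,1), (17,G2,2), (18,G3,3), (19,G2,4), (21,G1,5), (23,G1,6), (26,G2,7), (28,G3,8), (29,G3,9)
Step 2: Sum ranks within each group.
R_1 = 12 (n_1 = 3)
R_2 = 13 (n_2 = 3)
R_3 = 20 (n_3 = 3)
Step 3: H = 12/(N(N+1)) * sum(R_i^2/n_i) - 3(N+1)
     = 12/(9*10) * (12^2/3 + 13^2/3 + 20^2/3) - 3*10
     = 0.133333 * 237.667 - 30
     = 1.688889.
Step 4: No ties, so H is used without correction.
Step 5: Under H0, H ~ chi^2(2); p-value = 0.429796.
Step 6: alpha = 0.05. fail to reject H0.

H = 1.6889, df = 2, p = 0.429796, fail to reject H0.


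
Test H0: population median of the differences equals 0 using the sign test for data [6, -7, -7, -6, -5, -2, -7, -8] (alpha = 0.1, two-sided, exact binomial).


Step 1: Discard zero differences. Original n = 8; n_eff = number of nonzero differences = 8.
Nonzero differences (with sign): +6, -7, -7, -6, -5, -2, -7, -8
Step 2: Count signs: positive = 1, negative = 7.
Step 3: Under H0: P(positive) = 0.5, so the number of positives S ~ Bin(8, 0.5).
Step 4: Two-sided exact p-value = sum of Bin(8,0.5) probabilities at or below the observed probability = 0.070312.
Step 5: alpha = 0.1. reject H0.

n_eff = 8, pos = 1, neg = 7, p = 0.070312, reject H0.


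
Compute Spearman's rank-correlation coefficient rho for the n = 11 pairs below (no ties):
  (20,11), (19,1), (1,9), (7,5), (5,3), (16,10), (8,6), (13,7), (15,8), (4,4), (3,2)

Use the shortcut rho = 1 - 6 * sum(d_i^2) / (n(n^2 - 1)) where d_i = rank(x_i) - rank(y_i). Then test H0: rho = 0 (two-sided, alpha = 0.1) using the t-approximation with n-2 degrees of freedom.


Step 1: Rank x and y separately (midranks; no ties here).
rank(x): 20->11, 19->10, 1->1, 7->5, 5->4, 16->9, 8->6, 13->7, 15->8, 4->3, 3->2
rank(y): 11->11, 1->1, 9->9, 5->5, 3->3, 10->10, 6->6, 7->7, 8->8, 4->4, 2->2
Step 2: d_i = R_x(i) - R_y(i); compute d_i^2.
  (11-11)^2=0, (10-1)^2=81, (1-9)^2=64, (5-5)^2=0, (4-3)^2=1, (9-10)^2=1, (6-6)^2=0, (7-7)^2=0, (8-8)^2=0, (3-4)^2=1, (2-2)^2=0
sum(d^2) = 148.
Step 3: rho = 1 - 6*148 / (11*(11^2 - 1)) = 1 - 888/1320 = 0.327273.
Step 4: Under H0, t = rho * sqrt((n-2)/(1-rho^2)) = 1.0390 ~ t(9).
Step 5: Two-sided p-value from the t-distribution with 9 df = 0.325895.
Step 6: alpha = 0.1. fail to reject H0.

rho = 0.3273, p = 0.325895, fail to reject H0 at alpha = 0.1.


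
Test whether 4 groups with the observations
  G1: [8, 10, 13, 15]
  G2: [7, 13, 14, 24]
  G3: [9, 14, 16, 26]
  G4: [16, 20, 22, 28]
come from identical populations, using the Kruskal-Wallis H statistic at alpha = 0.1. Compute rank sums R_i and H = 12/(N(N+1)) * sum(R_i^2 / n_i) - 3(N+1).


Step 1: Combine all N = 16 observations and assign midranks.
sorted (value, group, rank): (7,G2,1), (8,G1,2), (9,G3,3), (10,G1,4), (13,G1,5.5), (13,G2,5.5), (14,G2,7.5), (14,G3,7.5), (15,G1,9), (16,G3,10.5), (16,G4,10.5), (20,G4,12), (22,G4,13), (24,G2,14), (26,G3,15), (28,G4,16)
Step 2: Sum ranks within each group.
R_1 = 20.5 (n_1 = 4)
R_2 = 28 (n_2 = 4)
R_3 = 36 (n_3 = 4)
R_4 = 51.5 (n_4 = 4)
Step 3: H = 12/(N(N+1)) * sum(R_i^2/n_i) - 3(N+1)
     = 12/(16*17) * (20.5^2/4 + 28^2/4 + 36^2/4 + 51.5^2/4) - 3*17
     = 0.044118 * 1288.12 - 51
     = 5.829044.
Step 4: Ties present; correction factor C = 1 - 18/(16^3 - 16) = 0.995588. Corrected H = 5.829044 / 0.995588 = 5.854874.
Step 5: Under H0, H ~ chi^2(3); p-value = 0.118888.
Step 6: alpha = 0.1. fail to reject H0.

H = 5.8549, df = 3, p = 0.118888, fail to reject H0.


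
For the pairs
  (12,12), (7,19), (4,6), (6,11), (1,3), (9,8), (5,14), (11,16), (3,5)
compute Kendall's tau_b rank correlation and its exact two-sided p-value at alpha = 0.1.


Step 1: Enumerate the 36 unordered pairs (i,j) with i<j and classify each by sign(x_j-x_i) * sign(y_j-y_i).
  (1,2):dx=-5,dy=+7->D; (1,3):dx=-8,dy=-6->C; (1,4):dx=-6,dy=-1->C; (1,5):dx=-11,dy=-9->C
  (1,6):dx=-3,dy=-4->C; (1,7):dx=-7,dy=+2->D; (1,8):dx=-1,dy=+4->D; (1,9):dx=-9,dy=-7->C
  (2,3):dx=-3,dy=-13->C; (2,4):dx=-1,dy=-8->C; (2,5):dx=-6,dy=-16->C; (2,6):dx=+2,dy=-11->D
  (2,7):dx=-2,dy=-5->C; (2,8):dx=+4,dy=-3->D; (2,9):dx=-4,dy=-14->C; (3,4):dx=+2,dy=+5->C
  (3,5):dx=-3,dy=-3->C; (3,6):dx=+5,dy=+2->C; (3,7):dx=+1,dy=+8->C; (3,8):dx=+7,dy=+10->C
  (3,9):dx=-1,dy=-1->C; (4,5):dx=-5,dy=-8->C; (4,6):dx=+3,dy=-3->D; (4,7):dx=-1,dy=+3->D
  (4,8):dx=+5,dy=+5->C; (4,9):dx=-3,dy=-6->C; (5,6):dx=+8,dy=+5->C; (5,7):dx=+4,dy=+11->C
  (5,8):dx=+10,dy=+13->C; (5,9):dx=+2,dy=+2->C; (6,7):dx=-4,dy=+6->D; (6,8):dx=+2,dy=+8->C
  (6,9):dx=-6,dy=-3->C; (7,8):dx=+6,dy=+2->C; (7,9):dx=-2,dy=-9->C; (8,9):dx=-8,dy=-11->C
Step 2: C = 28, D = 8, total pairs = 36.
Step 3: tau = (C - D)/(n(n-1)/2) = (28 - 8)/36 = 0.555556.
Step 4: Exact two-sided p-value (enumerate n! = 362880 permutations of y under H0): p = 0.044615.
Step 5: alpha = 0.1. reject H0.

tau_b = 0.5556 (C=28, D=8), p = 0.044615, reject H0.


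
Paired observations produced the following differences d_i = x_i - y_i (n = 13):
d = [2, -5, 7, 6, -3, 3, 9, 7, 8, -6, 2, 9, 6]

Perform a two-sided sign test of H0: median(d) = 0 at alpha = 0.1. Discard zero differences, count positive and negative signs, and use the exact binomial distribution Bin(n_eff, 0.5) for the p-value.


Step 1: Discard zero differences. Original n = 13; n_eff = number of nonzero differences = 13.
Nonzero differences (with sign): +2, -5, +7, +6, -3, +3, +9, +7, +8, -6, +2, +9, +6
Step 2: Count signs: positive = 10, negative = 3.
Step 3: Under H0: P(positive) = 0.5, so the number of positives S ~ Bin(13, 0.5).
Step 4: Two-sided exact p-value = sum of Bin(13,0.5) probabilities at or below the observed probability = 0.092285.
Step 5: alpha = 0.1. reject H0.

n_eff = 13, pos = 10, neg = 3, p = 0.092285, reject H0.


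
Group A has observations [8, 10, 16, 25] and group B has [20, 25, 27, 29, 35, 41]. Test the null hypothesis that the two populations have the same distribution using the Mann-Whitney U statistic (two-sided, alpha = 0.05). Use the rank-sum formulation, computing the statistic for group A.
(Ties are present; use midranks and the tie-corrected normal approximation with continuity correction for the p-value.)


Step 1: Combine and sort all 10 observations; assign midranks.
sorted (value, group): (8,X), (10,X), (16,X), (20,Y), (25,X), (25,Y), (27,Y), (29,Y), (35,Y), (41,Y)
ranks: 8->1, 10->2, 16->3, 20->4, 25->5.5, 25->5.5, 27->7, 29->8, 35->9, 41->10
Step 2: Rank sum for X: R1 = 1 + 2 + 3 + 5.5 = 11.5.
Step 3: U_X = R1 - n1(n1+1)/2 = 11.5 - 4*5/2 = 11.5 - 10 = 1.5.
       U_Y = n1*n2 - U_X = 24 - 1.5 = 22.5.
Step 4: Ties are present, so use the tie-corrected normal approximation (with continuity correction) for the p-value.
Step 5: p-value = 0.032476; compare to alpha = 0.05. reject H0.

U_X = 1.5, p = 0.032476, reject H0 at alpha = 0.05.


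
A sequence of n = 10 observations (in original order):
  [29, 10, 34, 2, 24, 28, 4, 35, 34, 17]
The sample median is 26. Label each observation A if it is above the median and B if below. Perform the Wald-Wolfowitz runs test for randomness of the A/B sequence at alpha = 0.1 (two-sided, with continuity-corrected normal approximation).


Step 1: Compute median = 26; label A = above, B = below.
Labels in order: ABABBABAAB  (n_A = 5, n_B = 5)
Step 2: Count runs R = 8.
Step 3: Under H0 (random ordering), E[R] = 2*n_A*n_B/(n_A+n_B) + 1 = 2*5*5/10 + 1 = 6.0000.
        Var[R] = 2*n_A*n_B*(2*n_A*n_B - n_A - n_B) / ((n_A+n_B)^2 * (n_A+n_B-1)) = 2000/900 = 2.2222.
        SD[R] = 1.4907.
Step 4: Continuity-corrected z = (R - 0.5 - E[R]) / SD[R] = (8 - 0.5 - 6.0000) / 1.4907 = 1.0062.
Step 5: Two-sided p-value via normal approximation = 2*(1 - Phi(|z|)) = 0.314305.
Step 6: alpha = 0.1. fail to reject H0.

R = 8, z = 1.0062, p = 0.314305, fail to reject H0.


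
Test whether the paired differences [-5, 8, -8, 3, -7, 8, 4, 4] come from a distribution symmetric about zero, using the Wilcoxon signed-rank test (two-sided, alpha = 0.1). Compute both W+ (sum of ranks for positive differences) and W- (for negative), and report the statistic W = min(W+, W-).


Step 1: Drop any zero differences (none here) and take |d_i|.
|d| = [5, 8, 8, 3, 7, 8, 4, 4]
Step 2: Midrank |d_i| (ties get averaged ranks).
ranks: |5|->4, |8|->7, |8|->7, |3|->1, |7|->5, |8|->7, |4|->2.5, |4|->2.5
Step 3: Attach original signs; sum ranks with positive sign and with negative sign.
W+ = 7 + 1 + 7 + 2.5 + 2.5 = 20
W- = 4 + 7 + 5 = 16
(Check: W+ + W- = 36 should equal n(n+1)/2 = 36.)
Step 4: Test statistic W = min(W+, W-) = 16.
Step 5: Ties in |d|, so use the tie-corrected normal approximation.
        E[W] = n(n+1)/4 = 8*9/4 = 18.
        Tie groups: |d|=4 (t=2), |d|=8 (t=3); sum(t^3 - t) = 30.
        Var[W] = n(n+1)(2n+1)/24 - sum(t^3-t)/48 = 1224/24 - 30/48 = 50.375.
        z = (W - E[W]) / sqrt(Var[W]) = (16 - 18) / 7.0975 = -0.2818.
        Two-sided p = 2*Phi(z) = 0.778106.
Step 6: alpha = 0.1. fail to reject H0.

W+ = 20, W- = 16, W = min = 16, p = 0.778106, fail to reject H0.


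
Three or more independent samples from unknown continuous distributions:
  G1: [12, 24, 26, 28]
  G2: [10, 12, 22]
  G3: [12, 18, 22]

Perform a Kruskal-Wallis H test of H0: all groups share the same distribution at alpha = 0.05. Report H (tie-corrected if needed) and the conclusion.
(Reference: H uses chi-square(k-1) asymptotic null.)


Step 1: Combine all N = 10 observations and assign midranks.
sorted (value, group, rank): (10,G2,1), (12,G1,3), (12,G2,3), (12,G3,3), (18,G3,5), (22,G2,6.5), (22,G3,6.5), (24,G1,8), (26,G1,9), (28,G1,10)
Step 2: Sum ranks within each group.
R_1 = 30 (n_1 = 4)
R_2 = 10.5 (n_2 = 3)
R_3 = 14.5 (n_3 = 3)
Step 3: H = 12/(N(N+1)) * sum(R_i^2/n_i) - 3(N+1)
     = 12/(10*11) * (30^2/4 + 10.5^2/3 + 14.5^2/3) - 3*11
     = 0.109091 * 331.833 - 33
     = 3.200000.
Step 4: Ties present; correction factor C = 1 - 30/(10^3 - 10) = 0.969697. Corrected H = 3.200000 / 0.969697 = 3.300000.
Step 5: Under H0, H ~ chi^2(2); p-value = 0.192050.
Step 6: alpha = 0.05. fail to reject H0.

H = 3.3000, df = 2, p = 0.192050, fail to reject H0.


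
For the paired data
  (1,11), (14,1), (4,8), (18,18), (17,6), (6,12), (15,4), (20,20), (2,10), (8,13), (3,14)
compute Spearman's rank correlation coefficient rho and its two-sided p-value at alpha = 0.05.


Step 1: Rank x and y separately (midranks; no ties here).
rank(x): 1->1, 14->7, 4->4, 18->10, 17->9, 6->5, 15->8, 20->11, 2->2, 8->6, 3->3
rank(y): 11->6, 1->1, 8->4, 18->10, 6->3, 12->7, 4->2, 20->11, 10->5, 13->8, 14->9
Step 2: d_i = R_x(i) - R_y(i); compute d_i^2.
  (1-6)^2=25, (7-1)^2=36, (4-4)^2=0, (10-10)^2=0, (9-3)^2=36, (5-7)^2=4, (8-2)^2=36, (11-11)^2=0, (2-5)^2=9, (6-8)^2=4, (3-9)^2=36
sum(d^2) = 186.
Step 3: rho = 1 - 6*186 / (11*(11^2 - 1)) = 1 - 1116/1320 = 0.154545.
Step 4: Under H0, t = rho * sqrt((n-2)/(1-rho^2)) = 0.4693 ~ t(9).
Step 5: Two-sided p-value from the t-distribution with 9 df = 0.650034.
Step 6: alpha = 0.05. fail to reject H0.

rho = 0.1545, p = 0.650034, fail to reject H0 at alpha = 0.05.


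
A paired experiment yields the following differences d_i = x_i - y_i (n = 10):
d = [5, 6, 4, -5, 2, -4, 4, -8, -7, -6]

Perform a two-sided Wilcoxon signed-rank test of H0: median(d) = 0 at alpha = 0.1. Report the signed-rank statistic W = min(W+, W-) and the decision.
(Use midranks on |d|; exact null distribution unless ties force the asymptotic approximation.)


Step 1: Drop any zero differences (none here) and take |d_i|.
|d| = [5, 6, 4, 5, 2, 4, 4, 8, 7, 6]
Step 2: Midrank |d_i| (ties get averaged ranks).
ranks: |5|->5.5, |6|->7.5, |4|->3, |5|->5.5, |2|->1, |4|->3, |4|->3, |8|->10, |7|->9, |6|->7.5
Step 3: Attach original signs; sum ranks with positive sign and with negative sign.
W+ = 5.5 + 7.5 + 3 + 1 + 3 = 20
W- = 5.5 + 3 + 10 + 9 + 7.5 = 35
(Check: W+ + W- = 55 should equal n(n+1)/2 = 55.)
Step 4: Test statistic W = min(W+, W-) = 20.
Step 5: Ties in |d|, so use the tie-corrected normal approximation.
        E[W] = n(n+1)/4 = 10*11/4 = 27.5.
        Tie groups: |d|=4 (t=3), |d|=5 (t=2), |d|=6 (t=2); sum(t^3 - t) = 36.
        Var[W] = n(n+1)(2n+1)/24 - sum(t^3-t)/48 = 2310/24 - 36/48 = 95.5.
        z = (W - E[W]) / sqrt(Var[W]) = (20 - 27.5) / 9.7724 = -0.7675.
        Two-sided p = 2*Phi(z) = 0.442804.
Step 6: alpha = 0.1. fail to reject H0.

W+ = 20, W- = 35, W = min = 20, p = 0.442804, fail to reject H0.


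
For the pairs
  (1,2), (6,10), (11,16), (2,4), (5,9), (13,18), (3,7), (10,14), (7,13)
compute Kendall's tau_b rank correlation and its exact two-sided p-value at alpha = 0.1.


Step 1: Enumerate the 36 unordered pairs (i,j) with i<j and classify each by sign(x_j-x_i) * sign(y_j-y_i).
  (1,2):dx=+5,dy=+8->C; (1,3):dx=+10,dy=+14->C; (1,4):dx=+1,dy=+2->C; (1,5):dx=+4,dy=+7->C
  (1,6):dx=+12,dy=+16->C; (1,7):dx=+2,dy=+5->C; (1,8):dx=+9,dy=+12->C; (1,9):dx=+6,dy=+11->C
  (2,3):dx=+5,dy=+6->C; (2,4):dx=-4,dy=-6->C; (2,5):dx=-1,dy=-1->C; (2,6):dx=+7,dy=+8->C
  (2,7):dx=-3,dy=-3->C; (2,8):dx=+4,dy=+4->C; (2,9):dx=+1,dy=+3->C; (3,4):dx=-9,dy=-12->C
  (3,5):dx=-6,dy=-7->C; (3,6):dx=+2,dy=+2->C; (3,7):dx=-8,dy=-9->C; (3,8):dx=-1,dy=-2->C
  (3,9):dx=-4,dy=-3->C; (4,5):dx=+3,dy=+5->C; (4,6):dx=+11,dy=+14->C; (4,7):dx=+1,dy=+3->C
  (4,8):dx=+8,dy=+10->C; (4,9):dx=+5,dy=+9->C; (5,6):dx=+8,dy=+9->C; (5,7):dx=-2,dy=-2->C
  (5,8):dx=+5,dy=+5->C; (5,9):dx=+2,dy=+4->C; (6,7):dx=-10,dy=-11->C; (6,8):dx=-3,dy=-4->C
  (6,9):dx=-6,dy=-5->C; (7,8):dx=+7,dy=+7->C; (7,9):dx=+4,dy=+6->C; (8,9):dx=-3,dy=-1->C
Step 2: C = 36, D = 0, total pairs = 36.
Step 3: tau = (C - D)/(n(n-1)/2) = (36 - 0)/36 = 1.000000.
Step 4: Exact two-sided p-value (enumerate n! = 362880 permutations of y under H0): p = 0.000006.
Step 5: alpha = 0.1. reject H0.

tau_b = 1.0000 (C=36, D=0), p = 0.000006, reject H0.


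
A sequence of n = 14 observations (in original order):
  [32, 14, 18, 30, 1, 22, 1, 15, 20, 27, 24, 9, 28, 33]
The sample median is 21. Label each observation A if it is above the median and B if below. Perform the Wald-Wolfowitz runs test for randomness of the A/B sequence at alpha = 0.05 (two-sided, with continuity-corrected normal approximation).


Step 1: Compute median = 21; label A = above, B = below.
Labels in order: ABBABABBBAABAA  (n_A = 7, n_B = 7)
Step 2: Count runs R = 9.
Step 3: Under H0 (random ordering), E[R] = 2*n_A*n_B/(n_A+n_B) + 1 = 2*7*7/14 + 1 = 8.0000.
        Var[R] = 2*n_A*n_B*(2*n_A*n_B - n_A - n_B) / ((n_A+n_B)^2 * (n_A+n_B-1)) = 8232/2548 = 3.2308.
        SD[R] = 1.7974.
Step 4: Continuity-corrected z = (R - 0.5 - E[R]) / SD[R] = (9 - 0.5 - 8.0000) / 1.7974 = 0.2782.
Step 5: Two-sided p-value via normal approximation = 2*(1 - Phi(|z|)) = 0.780879.
Step 6: alpha = 0.05. fail to reject H0.

R = 9, z = 0.2782, p = 0.780879, fail to reject H0.


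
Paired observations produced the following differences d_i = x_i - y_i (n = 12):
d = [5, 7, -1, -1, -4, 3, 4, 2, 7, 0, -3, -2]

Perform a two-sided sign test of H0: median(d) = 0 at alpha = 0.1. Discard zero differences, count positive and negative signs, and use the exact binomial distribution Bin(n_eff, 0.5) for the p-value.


Step 1: Discard zero differences. Original n = 12; n_eff = number of nonzero differences = 11.
Nonzero differences (with sign): +5, +7, -1, -1, -4, +3, +4, +2, +7, -3, -2
Step 2: Count signs: positive = 6, negative = 5.
Step 3: Under H0: P(positive) = 0.5, so the number of positives S ~ Bin(11, 0.5).
Step 4: Two-sided exact p-value = sum of Bin(11,0.5) probabilities at or below the observed probability = 1.000000.
Step 5: alpha = 0.1. fail to reject H0.

n_eff = 11, pos = 6, neg = 5, p = 1.000000, fail to reject H0.


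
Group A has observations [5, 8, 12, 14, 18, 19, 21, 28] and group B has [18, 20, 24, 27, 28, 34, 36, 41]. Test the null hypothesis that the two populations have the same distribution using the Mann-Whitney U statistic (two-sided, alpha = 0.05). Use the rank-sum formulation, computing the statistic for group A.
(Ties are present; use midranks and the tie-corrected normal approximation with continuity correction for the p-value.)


Step 1: Combine and sort all 16 observations; assign midranks.
sorted (value, group): (5,X), (8,X), (12,X), (14,X), (18,X), (18,Y), (19,X), (20,Y), (21,X), (24,Y), (27,Y), (28,X), (28,Y), (34,Y), (36,Y), (41,Y)
ranks: 5->1, 8->2, 12->3, 14->4, 18->5.5, 18->5.5, 19->7, 20->8, 21->9, 24->10, 27->11, 28->12.5, 28->12.5, 34->14, 36->15, 41->16
Step 2: Rank sum for X: R1 = 1 + 2 + 3 + 4 + 5.5 + 7 + 9 + 12.5 = 44.
Step 3: U_X = R1 - n1(n1+1)/2 = 44 - 8*9/2 = 44 - 36 = 8.
       U_Y = n1*n2 - U_X = 64 - 8 = 56.
Step 4: Ties are present, so use the tie-corrected normal approximation (with continuity correction) for the p-value.
Step 5: p-value = 0.013450; compare to alpha = 0.05. reject H0.

U_X = 8, p = 0.013450, reject H0 at alpha = 0.05.


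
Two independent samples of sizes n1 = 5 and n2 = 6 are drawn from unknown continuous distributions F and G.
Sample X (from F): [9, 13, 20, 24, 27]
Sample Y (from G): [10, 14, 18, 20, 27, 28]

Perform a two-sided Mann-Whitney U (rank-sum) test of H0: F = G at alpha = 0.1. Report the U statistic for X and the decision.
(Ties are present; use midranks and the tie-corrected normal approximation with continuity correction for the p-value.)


Step 1: Combine and sort all 11 observations; assign midranks.
sorted (value, group): (9,X), (10,Y), (13,X), (14,Y), (18,Y), (20,X), (20,Y), (24,X), (27,X), (27,Y), (28,Y)
ranks: 9->1, 10->2, 13->3, 14->4, 18->5, 20->6.5, 20->6.5, 24->8, 27->9.5, 27->9.5, 28->11
Step 2: Rank sum for X: R1 = 1 + 3 + 6.5 + 8 + 9.5 = 28.
Step 3: U_X = R1 - n1(n1+1)/2 = 28 - 5*6/2 = 28 - 15 = 13.
       U_Y = n1*n2 - U_X = 30 - 13 = 17.
Step 4: Ties are present, so use the tie-corrected normal approximation (with continuity correction) for the p-value.
Step 5: p-value = 0.783228; compare to alpha = 0.1. fail to reject H0.

U_X = 13, p = 0.783228, fail to reject H0 at alpha = 0.1.


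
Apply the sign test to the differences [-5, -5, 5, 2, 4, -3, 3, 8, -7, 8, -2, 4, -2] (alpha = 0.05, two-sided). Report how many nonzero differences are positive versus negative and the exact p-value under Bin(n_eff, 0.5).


Step 1: Discard zero differences. Original n = 13; n_eff = number of nonzero differences = 13.
Nonzero differences (with sign): -5, -5, +5, +2, +4, -3, +3, +8, -7, +8, -2, +4, -2
Step 2: Count signs: positive = 7, negative = 6.
Step 3: Under H0: P(positive) = 0.5, so the number of positives S ~ Bin(13, 0.5).
Step 4: Two-sided exact p-value = sum of Bin(13,0.5) probabilities at or below the observed probability = 1.000000.
Step 5: alpha = 0.05. fail to reject H0.

n_eff = 13, pos = 7, neg = 6, p = 1.000000, fail to reject H0.
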